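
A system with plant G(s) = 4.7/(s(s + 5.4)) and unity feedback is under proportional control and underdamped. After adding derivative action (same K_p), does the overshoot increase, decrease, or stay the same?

decrease

With PD the characteristic equation becomes s² + (a + K·K_d)s + K·K_p = 0; the damping term grows, ζ rises, overshoot falls.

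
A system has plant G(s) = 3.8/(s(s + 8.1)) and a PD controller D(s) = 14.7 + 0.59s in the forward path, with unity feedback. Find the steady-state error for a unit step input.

The open loop D(s)G(s) has a pole at the origin (type 1), so the static position error constant is infinite and e_ss = 1/(1+∞) = 0.

0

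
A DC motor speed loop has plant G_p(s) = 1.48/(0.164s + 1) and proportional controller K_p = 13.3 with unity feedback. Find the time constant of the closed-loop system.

τ = 0.00793 s

Closed loop: T(s) = K_p·G_p/(1+K_p·G_p) = 19.68/(0.164s + 1 + 19.68), with pole at s = −(1 + 19.68)/0.164 = −126.1.
Closed-loop time constant τ = 1/126.1 = 0.00793 s.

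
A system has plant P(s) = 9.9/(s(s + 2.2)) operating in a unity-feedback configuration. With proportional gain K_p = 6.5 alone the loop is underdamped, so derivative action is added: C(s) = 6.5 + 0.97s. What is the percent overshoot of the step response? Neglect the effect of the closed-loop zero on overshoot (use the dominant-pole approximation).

Forward path: (6.5 + 0.97s)·9.9/(s(s+2.2)). The closed-loop characteristic equation is s² + (2.2 + 9.9·0.97)s + 9.9·6.5 = 0.
That is s² + 11.8s + 64.35 = 0, so ω_n = 8.022 rad/s and ζ = 11.8/(2·8.022) = 0.7357.
%OS = 100·exp(−πζ/√(1−ζ²)) = 3.3%.

3.3%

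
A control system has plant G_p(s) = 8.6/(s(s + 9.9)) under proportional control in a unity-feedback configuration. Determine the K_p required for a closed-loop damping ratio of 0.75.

Closed-loop characteristic equation: s² + 9.9s + K_p·8.6 = 0.
So ω_n = √(8.6K_p) and 2ζω_n = 9.9, giving ζ = 9.9/(2√(8.6K_p)).
Setting ζ = 0.75: √(8.6K_p) = 9.9/(2·0.75) = 6.6, so K_p = 43.56/8.6 = 5.07.

K_p = 5.07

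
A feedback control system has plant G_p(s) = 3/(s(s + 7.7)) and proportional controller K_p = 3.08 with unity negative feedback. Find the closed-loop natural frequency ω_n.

ω_n = 3.04 rad/s

1 + K_p·G_p(s) = 0 gives s² + 7.7s + 9.24 = 0.
So ω_n² = 9.24 ⇒ ω_n = 3.04 rad/s, and ζ = 7.7/(2ω_n) = 1.27.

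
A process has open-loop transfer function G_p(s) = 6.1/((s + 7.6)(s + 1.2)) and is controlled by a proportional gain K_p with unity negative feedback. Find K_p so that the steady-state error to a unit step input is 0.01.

The loop is type 0, so e_ss(step) = 1/(1 + K_pos) with K_pos = K_p·G_p(0).
G_p(0) = 0.6689. Require 1/(1 + K_p·0.6689) = 0.01, so 1 + 0.6689·K_p = 100.
K_p = (100 − 1)/0.6689 = 148.

K_p = 148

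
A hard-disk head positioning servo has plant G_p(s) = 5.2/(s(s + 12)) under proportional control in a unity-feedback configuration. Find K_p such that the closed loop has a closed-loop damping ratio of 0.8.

K_p = 10.8

Closed-loop characteristic equation: s² + 12s + K_p·5.2 = 0.
So ω_n = √(5.2K_p) and 2ζω_n = 12, giving ζ = 12/(2√(5.2K_p)).
Setting ζ = 0.8: √(5.2K_p) = 12/(2·0.8) = 7.5, so K_p = 56.25/5.2 = 10.8.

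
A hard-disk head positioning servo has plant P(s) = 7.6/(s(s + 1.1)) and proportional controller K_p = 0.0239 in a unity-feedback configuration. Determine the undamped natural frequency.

1 + K_p·P(s) = 0 gives s² + 1.1s + 0.1816 = 0.
Matching s² + 2ζω_n s + ω_n²: ω_n = √0.1816 = 0.4262 rad/s and 2ζω_n = 1.1, so ζ = 1.1/(2·0.4262) = 1.29.

ω_n = 0.426 rad/s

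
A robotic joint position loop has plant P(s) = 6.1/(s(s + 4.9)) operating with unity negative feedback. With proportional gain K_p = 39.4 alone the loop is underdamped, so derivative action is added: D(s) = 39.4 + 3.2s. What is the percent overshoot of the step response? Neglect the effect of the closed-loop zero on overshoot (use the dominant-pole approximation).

1.8%

Forward path: (39.4 + 3.2s)·6.1/(s(s+4.9)). The closed-loop characteristic equation is s² + (4.9 + 6.1·3.2)s + 6.1·39.4 = 0.
That is s² + 24.42s + 240.3 = 0, so ω_n = 15.5 rad/s and ζ = 24.42/(2·15.5) = 0.7876.
%OS = 100·exp(−πζ/√(1−ζ²)) = 1.8%.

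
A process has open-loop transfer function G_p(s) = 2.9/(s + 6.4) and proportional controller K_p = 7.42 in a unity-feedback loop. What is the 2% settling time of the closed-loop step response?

T_s ≈ 0.143 s

Closed-loop transfer function: T(s) = K_p·G_p(s)/(1 + K_p·G_p(s)) = 21.52/(s + 6.4 + 21.52) = 21.52/(s + 27.92).
Time constant τ = 1/27.92 = 0.03582 s, so the 2% settling time is about 4τ = 0.143 s.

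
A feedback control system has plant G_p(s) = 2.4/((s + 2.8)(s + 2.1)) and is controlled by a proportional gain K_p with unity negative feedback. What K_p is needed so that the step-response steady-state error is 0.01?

Steady-state error for a unit step on this type-0 loop is 1/(1 + K_p·G_p(0)).
G_p(0) = 0.4082. Require 1/(1 + K_p·0.4082) = 0.01, so 1 + 0.4082·K_p = 100.
K_p = (100 − 1)/0.4082 = 243.

K_p = 243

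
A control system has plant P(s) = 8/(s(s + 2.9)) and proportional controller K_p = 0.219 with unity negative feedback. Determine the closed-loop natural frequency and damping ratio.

ω_n = 1.32 rad/s, ζ = 1.1

With unity feedback the closed-loop characteristic equation is s² + 2.9s + 0.219·8 = s² + 2.9s + 1.752 = 0.
Matching s² + 2ζω_n s + ω_n²: ω_n = √1.752 = 1.324 rad/s and 2ζω_n = 2.9, so ζ = 2.9/(2·1.324) = 1.1.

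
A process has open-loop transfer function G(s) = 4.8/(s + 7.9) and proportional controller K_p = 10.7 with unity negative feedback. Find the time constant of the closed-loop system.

τ = 0.0169 s

Closed-loop transfer function: T(s) = K_p·G(s)/(1 + K_p·G(s)) = 51.36/(s + 7.9 + 51.36) = 51.36/(s + 59.26).
Time constant τ = 1/59.26 = 0.0169 s.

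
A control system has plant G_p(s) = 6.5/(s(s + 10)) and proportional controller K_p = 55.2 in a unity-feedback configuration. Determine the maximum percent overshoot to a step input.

42.3%

Closed-loop characteristic equation: s² + 10s + 358.8 = 0, so ω_n = 18.94 rad/s and ζ = 10/(2·18.94) = 0.264.
%OS = 100·exp(−πζ/√(1−ζ²)) = 100·exp(−π·0.264/√0.9303) = 42.3%.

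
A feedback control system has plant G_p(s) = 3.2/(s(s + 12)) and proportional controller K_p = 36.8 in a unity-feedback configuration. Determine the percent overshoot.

12.4%

Closed-loop characteristic equation: s² + 12s + 117.8 = 0, so ω_n = 10.85 rad/s and ζ = 12/(2·10.85) = 0.5529.
%OS = 100·exp(−πζ/√(1−ζ²)) = 100·exp(−π·0.5529/√0.6943) = 12.4%.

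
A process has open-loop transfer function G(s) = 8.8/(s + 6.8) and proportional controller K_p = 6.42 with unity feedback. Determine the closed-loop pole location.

s = -63.3

Closed-loop transfer function: T(s) = K_p·G(s)/(1 + K_p·G(s)) = 56.5/(s + 6.8 + 56.5) = 56.5/(s + 63.3).
The closed-loop pole is at s = −63.3.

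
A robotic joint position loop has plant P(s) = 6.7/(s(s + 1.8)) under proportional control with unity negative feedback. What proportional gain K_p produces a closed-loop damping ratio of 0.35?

K_p = 0.987

Closed-loop characteristic equation: s² + 1.8s + K_p·6.7 = 0.
So ω_n = √(6.7K_p) and 2ζω_n = 1.8, giving ζ = 1.8/(2√(6.7K_p)).
Setting ζ = 0.35: √(6.7K_p) = 1.8/(2·0.35) = 2.571, so K_p = 6.612/6.7 = 0.987.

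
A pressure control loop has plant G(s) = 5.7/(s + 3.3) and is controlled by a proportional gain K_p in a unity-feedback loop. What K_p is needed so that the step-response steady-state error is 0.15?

For a type-0 loop with proportional control, e_ss = 1/(1 + K_p·G(0)).
G(0) = 1.727. Require 1/(1 + K_p·1.727) = 0.15, so 1 + 1.727·K_p = 6.667.
K_p = (6.667 − 1)/1.727 = 3.28.

K_p = 3.28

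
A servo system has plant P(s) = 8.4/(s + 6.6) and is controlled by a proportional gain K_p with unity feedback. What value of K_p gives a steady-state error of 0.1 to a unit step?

K_p = 7.07

The loop is type 0, so e_ss(step) = 1/(1 + K_pos) with K_pos = K_p·P(0).
P(0) = 1.273. Require 1/(1 + K_p·1.273) = 0.1, so 1 + 1.273·K_p = 10.
K_p = (10 − 1)/1.273 = 7.07.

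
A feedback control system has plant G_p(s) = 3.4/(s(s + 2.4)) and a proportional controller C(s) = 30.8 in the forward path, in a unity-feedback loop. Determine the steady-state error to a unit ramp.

The loop has one pole at the origin (type 1). Velocity error constant K_v = lim_{s→0} s·C(s)G_p(s) = 30.8·3.4/2.4 = 43.63.
Steady-state error to a unit ramp: e_ss = 1/K_v = 0.0229.

0.0229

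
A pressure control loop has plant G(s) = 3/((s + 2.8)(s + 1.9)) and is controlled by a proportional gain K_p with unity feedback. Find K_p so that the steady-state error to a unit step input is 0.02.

The loop is type 0, so e_ss(step) = 1/(1 + K_pos) with K_pos = K_p·G(0).
G(0) = 0.5639. Require 1/(1 + K_p·0.5639) = 0.02, so 1 + 0.5639·K_p = 50.
K_p = (50 − 1)/0.5639 = 86.9.

K_p = 86.9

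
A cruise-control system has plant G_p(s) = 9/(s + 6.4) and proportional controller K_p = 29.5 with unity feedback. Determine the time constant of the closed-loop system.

τ = 0.00368 s

Closed-loop transfer function: T(s) = K_p·G_p(s)/(1 + K_p·G_p(s)) = 265.5/(s + 6.4 + 265.5) = 265.5/(s + 271.9).
Time constant τ = 1/271.9 = 0.00368 s.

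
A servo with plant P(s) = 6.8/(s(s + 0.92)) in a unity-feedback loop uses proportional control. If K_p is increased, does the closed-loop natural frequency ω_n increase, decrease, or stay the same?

ω_n = √(6.8·K_p), which grows with K_p.

increase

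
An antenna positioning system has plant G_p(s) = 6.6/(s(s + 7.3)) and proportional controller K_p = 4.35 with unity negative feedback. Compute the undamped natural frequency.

ω_n = 5.36 rad/s

With unity feedback the closed-loop characteristic equation is s² + 7.3s + 4.35·6.6 = s² + 7.3s + 28.71 = 0.
So ω_n² = 28.71 ⇒ ω_n = 5.358 rad/s, and ζ = 7.3/(2ω_n) = 0.681.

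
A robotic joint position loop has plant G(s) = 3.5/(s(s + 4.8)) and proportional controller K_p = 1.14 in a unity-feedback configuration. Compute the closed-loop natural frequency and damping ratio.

The closed-loop denominator is s(s+4.8) + 1.14·3.5 = s² + 4.8s + 3.99.
Matching s² + 2ζω_n s + ω_n²: ω_n = √3.99 = 1.997 rad/s and 2ζω_n = 4.8, so ζ = 4.8/(2·1.997) = 1.2.

ω_n = 2 rad/s, ζ = 1.2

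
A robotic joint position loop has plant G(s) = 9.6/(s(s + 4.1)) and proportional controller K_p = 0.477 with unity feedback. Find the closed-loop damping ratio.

ζ = 0.958

1 + K_p·G(s) = 0 gives s² + 4.1s + 4.579 = 0.
Matching s² + 2ζω_n s + ω_n²: ω_n = √4.579 = 2.14 rad/s and 2ζω_n = 4.1, so ζ = 4.1/(2·2.14) = 0.958.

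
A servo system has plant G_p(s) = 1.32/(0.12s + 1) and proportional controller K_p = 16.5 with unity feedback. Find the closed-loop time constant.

Closed loop: T(s) = K_p·G_p/(1+K_p·G_p) = 21.78/(0.12s + 1 + 21.78), with pole at s = −(1 + 21.78)/0.12 = −189.8.
Closed-loop time constant τ = 1/189.8 = 0.00527 s.

τ = 0.00527 s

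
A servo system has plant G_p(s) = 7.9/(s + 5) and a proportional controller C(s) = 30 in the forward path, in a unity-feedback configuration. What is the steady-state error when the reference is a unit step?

0.0207

The loop is type 0. Static position error constant K_pos = C(0)·G_p(0) = 30·1.58 = 47.4.
Steady-state error to a unit step: e_ss = 1/(1+K_pos) = 1/48.4 = 0.0207.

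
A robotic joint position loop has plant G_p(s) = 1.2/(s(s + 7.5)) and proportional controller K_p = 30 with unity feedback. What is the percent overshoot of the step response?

The closed-loop denominator s² + 7.5s + 36 gives ω_n = √36 = 6 and ζ = 7.5/(2ω_n) = 0.625.
%OS = 100·exp(−πζ/√(1−ζ²)) = 100·exp(−π·0.625/√0.6094) = 8.08%.

8.08%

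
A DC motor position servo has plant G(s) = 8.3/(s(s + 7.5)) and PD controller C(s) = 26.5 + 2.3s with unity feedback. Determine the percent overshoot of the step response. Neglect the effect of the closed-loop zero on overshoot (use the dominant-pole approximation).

Forward path: (26.5 + 2.3s)·8.3/(s(s+7.5)). The closed-loop characteristic equation is s² + (7.5 + 8.3·2.3)s + 8.3·26.5 = 0.
That is s² + 26.59s + 220 = 0, so ω_n = 14.83 rad/s and ζ = 26.59/(2·14.83) = 0.8965.
%OS = 100·exp(−πζ/√(1−ζ²)) = 0.174%.

0.174%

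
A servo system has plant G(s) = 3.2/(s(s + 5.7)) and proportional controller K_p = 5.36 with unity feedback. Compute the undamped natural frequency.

With unity feedback the closed-loop characteristic equation is s² + 5.7s + 5.36·3.2 = s² + 5.7s + 17.15 = 0.
Matching s² + 2ζω_n s + ω_n²: ω_n = √17.15 = 4.141 rad/s and 2ζω_n = 5.7, so ζ = 5.7/(2·4.141) = 0.688.

ω_n = 4.14 rad/s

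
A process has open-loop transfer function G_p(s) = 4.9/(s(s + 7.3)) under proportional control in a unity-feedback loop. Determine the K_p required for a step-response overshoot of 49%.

From %OS = 100·exp(−πζ/√(1−ζ²)) = 49%, ζ = −ln(0.49)/√(π²+ln²(0.49)) = 0.2214.
Characteristic equation s² + 7.3s + 4.9K_p = 0 gives ζ = 7.3/(2√(4.9K_p)).
Setting ζ = 0.2214: √(4.9K_p) = 7.3/(2·0.2214) = 16.48, so K_p = 271.7/4.9 = 55.5.

K_p = 55.5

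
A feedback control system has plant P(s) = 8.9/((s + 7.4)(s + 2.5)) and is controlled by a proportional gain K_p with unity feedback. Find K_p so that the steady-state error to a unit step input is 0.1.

K_p = 18.7

The loop is type 0, so e_ss(step) = 1/(1 + K_pos) with K_pos = K_p·P(0).
P(0) = 0.4811. Require 1/(1 + K_p·0.4811) = 0.1, so 1 + 0.4811·K_p = 10.
K_p = (10 − 1)/0.4811 = 18.7.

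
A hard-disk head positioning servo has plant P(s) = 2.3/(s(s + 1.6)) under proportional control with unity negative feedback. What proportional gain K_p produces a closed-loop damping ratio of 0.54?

Closed-loop characteristic equation: s² + 1.6s + K_p·2.3 = 0.
So ω_n = √(2.3K_p) and 2ζω_n = 1.6, giving ζ = 1.6/(2√(2.3K_p)).
Setting ζ = 0.54: √(2.3K_p) = 1.6/(2·0.54) = 1.481, so K_p = 2.195/2.3 = 0.954.

K_p = 0.954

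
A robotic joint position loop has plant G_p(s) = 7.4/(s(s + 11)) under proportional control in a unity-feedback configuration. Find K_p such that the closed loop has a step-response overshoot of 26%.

From %OS = 100·exp(−πζ/√(1−ζ²)) = 26%, ζ = −ln(0.26)/√(π²+ln²(0.26)) = 0.3941.
Characteristic equation s² + 11s + 7.4K_p = 0 gives ζ = 11/(2√(7.4K_p)).
Setting ζ = 0.3941: √(7.4K_p) = 11/(2·0.3941) = 13.96, so K_p = 194.8/7.4 = 26.3.

K_p = 26.3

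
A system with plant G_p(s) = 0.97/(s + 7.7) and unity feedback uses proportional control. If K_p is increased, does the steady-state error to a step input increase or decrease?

e_ss = 1/(1 + K_p·G_p(0)); a larger K_p raises the denominator, so e_ss decreases.

decrease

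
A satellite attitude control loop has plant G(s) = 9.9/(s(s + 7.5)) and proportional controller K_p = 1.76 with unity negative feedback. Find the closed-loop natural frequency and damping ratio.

ω_n = 4.17 rad/s, ζ = 0.898

With unity feedback the closed-loop characteristic equation is s² + 7.5s + 1.76·9.9 = s² + 7.5s + 17.42 = 0.
Matching s² + 2ζω_n s + ω_n²: ω_n = √17.42 = 4.174 rad/s and 2ζω_n = 7.5, so ζ = 7.5/(2·4.174) = 0.898.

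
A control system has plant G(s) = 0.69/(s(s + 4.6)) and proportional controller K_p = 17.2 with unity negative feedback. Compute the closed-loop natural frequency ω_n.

1 + K_p·G(s) = 0 gives s² + 4.6s + 11.87 = 0.
So ω_n² = 11.87 ⇒ ω_n = 3.445 rad/s, and ζ = 4.6/(2ω_n) = 0.668.

ω_n = 3.44 rad/s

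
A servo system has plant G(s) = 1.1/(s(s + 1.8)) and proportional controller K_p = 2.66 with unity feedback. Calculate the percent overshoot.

14.3%

From 1 + K_pG(s) = 0: s² + 1.8s + 2.926 = 0 ⇒ ω_n = 1.711, ζ = 0.5261.
%OS = 100·exp(−πζ/√(1−ζ²)) = 100·exp(−π·0.5261/√0.7232) = 14.3%.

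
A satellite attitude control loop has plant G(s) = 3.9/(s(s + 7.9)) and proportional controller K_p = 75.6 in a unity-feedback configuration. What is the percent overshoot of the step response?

47.6%

Closed-loop characteristic equation: s² + 7.9s + 294.8 = 0, so ω_n = 17.17 rad/s and ζ = 7.9/(2·17.17) = 0.23.
%OS = 100·exp(−πζ/√(1−ζ²)) = 100·exp(−π·0.23/√0.9471) = 47.6%.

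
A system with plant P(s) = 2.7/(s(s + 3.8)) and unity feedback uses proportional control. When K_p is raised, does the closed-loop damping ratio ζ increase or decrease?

decrease

ζ = 3.8/(2√(2.7K_p)); increasing K_p raises the denominator, so ζ falls.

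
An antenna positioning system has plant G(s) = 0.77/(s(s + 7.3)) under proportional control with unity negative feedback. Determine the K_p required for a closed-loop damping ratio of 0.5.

K_p = 69.2

Closed-loop characteristic equation: s² + 7.3s + K_p·0.77 = 0.
So ω_n = √(0.77K_p) and 2ζω_n = 7.3, giving ζ = 7.3/(2√(0.77K_p)).
Setting ζ = 0.5: √(0.77K_p) = 7.3/(2·0.5) = 7.3, so K_p = 53.29/0.77 = 69.2.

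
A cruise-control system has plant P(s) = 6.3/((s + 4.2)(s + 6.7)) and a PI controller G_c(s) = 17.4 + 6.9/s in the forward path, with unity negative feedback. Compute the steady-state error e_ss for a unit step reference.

0

The open loop G_c(s)P(s) has a pole at the origin (type 1), so the static position error constant is infinite and e_ss = 1/(1+∞) = 0.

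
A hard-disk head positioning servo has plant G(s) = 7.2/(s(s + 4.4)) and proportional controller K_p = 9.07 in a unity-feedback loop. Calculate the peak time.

T_p = 0.404 s

Closed-loop characteristic equation: s² + 4.4s + 65.3 = 0, so ω_n = 8.081 rad/s and ζ = 4.4/(2·8.081) = 0.2722.
Damped frequency ω_d = ω_n√(1−ζ²) = 7.776 rad/s, so peak time T_p = π/ω_d = 0.404 s.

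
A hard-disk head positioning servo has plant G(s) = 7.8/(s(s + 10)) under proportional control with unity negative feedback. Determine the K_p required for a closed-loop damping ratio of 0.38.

K_p = 22.2

Closed-loop characteristic equation: s² + 10s + K_p·7.8 = 0.
So ω_n = √(7.8K_p) and 2ζω_n = 10, giving ζ = 10/(2√(7.8K_p)).
Setting ζ = 0.38: √(7.8K_p) = 10/(2·0.38) = 13.16, so K_p = 173.1/7.8 = 22.2.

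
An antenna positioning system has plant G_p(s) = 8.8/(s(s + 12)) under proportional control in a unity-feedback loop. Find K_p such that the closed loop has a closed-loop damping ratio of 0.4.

K_p = 25.6

Closed-loop characteristic equation: s² + 12s + K_p·8.8 = 0.
So ω_n = √(8.8K_p) and 2ζω_n = 12, giving ζ = 12/(2√(8.8K_p)).
Setting ζ = 0.4: √(8.8K_p) = 12/(2·0.4) = 15, so K_p = 225/8.8 = 25.6.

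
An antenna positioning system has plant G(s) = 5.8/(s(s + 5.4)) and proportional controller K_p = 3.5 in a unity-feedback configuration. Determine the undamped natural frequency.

With unity feedback the closed-loop characteristic equation is s² + 5.4s + 3.5·5.8 = s² + 5.4s + 20.3 = 0.
Matching s² + 2ζω_n s + ω_n²: ω_n = √20.3 = 4.506 rad/s and 2ζω_n = 5.4, so ζ = 5.4/(2·4.506) = 0.599.

ω_n = 4.51 rad/s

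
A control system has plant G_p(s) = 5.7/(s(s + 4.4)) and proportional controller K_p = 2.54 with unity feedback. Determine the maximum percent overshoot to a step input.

10.8%

Closed-loop characteristic equation: s² + 4.4s + 14.48 = 0, so ω_n = 3.805 rad/s and ζ = 4.4/(2·3.805) = 0.5782.
%OS = 100·exp(−πζ/√(1−ζ²)) = 100·exp(−π·0.5782/√0.6657) = 10.8%.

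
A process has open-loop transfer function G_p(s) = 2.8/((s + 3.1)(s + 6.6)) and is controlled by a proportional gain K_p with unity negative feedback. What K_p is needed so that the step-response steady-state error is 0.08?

For a type-0 loop with proportional control, e_ss = 1/(1 + K_p·G_p(0)).
G_p(0) = 0.1369. Require 1/(1 + K_p·0.1369) = 0.08, so 1 + 0.1369·K_p = 12.5.
K_p = (12.5 − 1)/0.1369 = 84.

K_p = 84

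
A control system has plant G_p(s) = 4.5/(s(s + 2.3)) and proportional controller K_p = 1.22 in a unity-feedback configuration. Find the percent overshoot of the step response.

Closed-loop characteristic equation: s² + 2.3s + 5.49 = 0, so ω_n = 2.343 rad/s and ζ = 2.3/(2·2.343) = 0.4908.
%OS = 100·exp(−πζ/√(1−ζ²)) = 100·exp(−π·0.4908/√0.7591) = 17%.

17%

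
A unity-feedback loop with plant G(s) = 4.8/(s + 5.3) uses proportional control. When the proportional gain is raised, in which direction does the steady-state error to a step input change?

e_ss = 1/(1 + K_p·G(0)); a larger K_p raises the denominator, so e_ss decreases.

decrease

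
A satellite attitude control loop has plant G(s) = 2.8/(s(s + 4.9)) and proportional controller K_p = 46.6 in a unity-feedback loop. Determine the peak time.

From 1 + K_pG(s) = 0: s² + 4.9s + 130.5 = 0 ⇒ ω_n = 11.42, ζ = 0.2145.
Damped frequency ω_d = ω_n√(1−ζ²) = 11.16 rad/s, so peak time T_p = π/ω_d = 0.282 s.

T_p = 0.282 s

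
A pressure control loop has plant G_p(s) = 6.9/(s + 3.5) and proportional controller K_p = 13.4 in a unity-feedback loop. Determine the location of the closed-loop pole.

s = -95.96

Closed-loop transfer function: T(s) = K_p·G_p(s)/(1 + K_p·G_p(s)) = 92.46/(s + 3.5 + 92.46) = 92.46/(s + 95.96).
The closed-loop pole is at s = −95.96.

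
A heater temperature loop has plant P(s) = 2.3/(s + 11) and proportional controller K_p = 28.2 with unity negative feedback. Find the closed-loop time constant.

τ = 0.0132 s

Closed-loop transfer function: T(s) = K_p·P(s)/(1 + K_p·P(s)) = 64.86/(s + 11 + 64.86) = 64.86/(s + 75.86).
Time constant τ = 1/75.86 = 0.0132 s.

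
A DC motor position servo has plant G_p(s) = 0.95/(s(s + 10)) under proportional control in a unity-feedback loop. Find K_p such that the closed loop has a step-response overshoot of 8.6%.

From %OS = 100·exp(−πζ/√(1−ζ²)) = 8.6%, ζ = −ln(0.086)/√(π²+ln²(0.086)) = 0.6155.
Characteristic equation s² + 10s + 0.95K_p = 0 gives ζ = 10/(2√(0.95K_p)).
Setting ζ = 0.6155: √(0.95K_p) = 10/(2·0.6155) = 8.124, so K_p = 65.99/0.95 = 69.5.

K_p = 69.5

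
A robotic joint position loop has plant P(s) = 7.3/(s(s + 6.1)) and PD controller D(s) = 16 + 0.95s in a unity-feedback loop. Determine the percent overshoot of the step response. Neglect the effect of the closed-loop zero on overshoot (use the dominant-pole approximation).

9.3%

Forward path: (16 + 0.95s)·7.3/(s(s+6.1)). The closed-loop characteristic equation is s² + (6.1 + 7.3·0.95)s + 7.3·16 = 0.
That is s² + 13.04s + 116.8 = 0, so ω_n = 10.81 rad/s and ζ = 13.04/(2·10.81) = 0.6031.
%OS = 100·exp(−πζ/√(1−ζ²)) = 9.3%.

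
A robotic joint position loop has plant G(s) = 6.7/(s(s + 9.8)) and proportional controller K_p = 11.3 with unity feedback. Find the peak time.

From 1 + K_pG(s) = 0: s² + 9.8s + 75.71 = 0 ⇒ ω_n = 8.701, ζ = 0.5631.
Damped frequency ω_d = ω_n√(1−ζ²) = 7.19 rad/s, so peak time T_p = π/ω_d = 0.437 s.

T_p = 0.437 s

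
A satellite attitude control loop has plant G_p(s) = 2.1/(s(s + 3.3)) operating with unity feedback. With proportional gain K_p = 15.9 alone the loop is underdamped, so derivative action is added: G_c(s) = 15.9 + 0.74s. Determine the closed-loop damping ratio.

Forward path: (15.9 + 0.74s)·2.1/(s(s+3.3)). The closed-loop characteristic equation is s² + (3.3 + 2.1·0.74)s + 2.1·15.9 = 0.
That is s² + 4.854s + 33.39 = 0, so ω_n = 5.778 rad/s and ζ = 4.854/(2·5.778) = 0.42.

ζ = 0.42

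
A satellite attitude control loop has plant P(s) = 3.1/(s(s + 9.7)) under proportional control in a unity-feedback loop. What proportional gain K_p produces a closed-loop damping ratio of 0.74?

Closed-loop characteristic equation: s² + 9.7s + K_p·3.1 = 0.
So ω_n = √(3.1K_p) and 2ζω_n = 9.7, giving ζ = 9.7/(2√(3.1K_p)).
Setting ζ = 0.74: √(3.1K_p) = 9.7/(2·0.74) = 6.554, so K_p = 42.96/3.1 = 13.9.

K_p = 13.9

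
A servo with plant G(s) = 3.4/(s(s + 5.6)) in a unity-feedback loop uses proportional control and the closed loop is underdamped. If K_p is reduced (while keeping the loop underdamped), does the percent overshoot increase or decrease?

decrease

ζ = 5.6/(2√(3.4K_p)) rises as K_p falls; higher damping means less overshoot.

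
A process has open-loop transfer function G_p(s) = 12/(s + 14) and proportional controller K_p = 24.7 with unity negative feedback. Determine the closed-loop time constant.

Closed-loop transfer function: T(s) = K_p·G_p(s)/(1 + K_p·G_p(s)) = 296.4/(s + 14 + 296.4) = 296.4/(s + 310.4).
Time constant τ = 1/310.4 = 0.00322 s.

τ = 0.00322 s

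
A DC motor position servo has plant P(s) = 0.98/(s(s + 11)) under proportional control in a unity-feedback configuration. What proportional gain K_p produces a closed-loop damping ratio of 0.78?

K_p = 50.7

Closed-loop characteristic equation: s² + 11s + K_p·0.98 = 0.
So ω_n = √(0.98K_p) and 2ζω_n = 11, giving ζ = 11/(2√(0.98K_p)).
Setting ζ = 0.78: √(0.98K_p) = 11/(2·0.78) = 7.051, so K_p = 49.72/0.98 = 50.7.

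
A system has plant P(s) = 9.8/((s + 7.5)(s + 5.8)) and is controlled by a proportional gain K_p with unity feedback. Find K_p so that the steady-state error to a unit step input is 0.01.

Steady-state error for a unit step on this type-0 loop is 1/(1 + K_p·P(0)).
P(0) = 0.2253. Require 1/(1 + K_p·0.2253) = 0.01, so 1 + 0.2253·K_p = 100.
K_p = (100 − 1)/0.2253 = 439.

K_p = 439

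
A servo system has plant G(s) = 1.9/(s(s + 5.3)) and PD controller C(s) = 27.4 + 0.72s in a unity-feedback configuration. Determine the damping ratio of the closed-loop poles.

ζ = 0.462

Forward path: (27.4 + 0.72s)·1.9/(s(s+5.3)). The closed-loop characteristic equation is s² + (5.3 + 1.9·0.72)s + 1.9·27.4 = 0.
That is s² + 6.668s + 52.06 = 0, so ω_n = 7.215 rad/s and ζ = 6.668/(2·7.215) = 0.4621.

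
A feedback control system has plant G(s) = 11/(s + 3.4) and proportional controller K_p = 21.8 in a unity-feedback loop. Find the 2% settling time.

T_s ≈ 0.0164 s

Closed-loop transfer function: T(s) = K_p·G(s)/(1 + K_p·G(s)) = 239.8/(s + 3.4 + 239.8) = 239.8/(s + 243.2).
Time constant τ = 1/243.2 = 0.004112 s, so the 2% settling time is about 4τ = 0.0164 s.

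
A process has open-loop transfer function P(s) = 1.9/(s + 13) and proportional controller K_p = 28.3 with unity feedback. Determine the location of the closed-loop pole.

s = -66.77

Closed-loop transfer function: T(s) = K_p·P(s)/(1 + K_p·P(s)) = 53.77/(s + 13 + 53.77) = 53.77/(s + 66.77).
The closed-loop pole is at s = −66.77.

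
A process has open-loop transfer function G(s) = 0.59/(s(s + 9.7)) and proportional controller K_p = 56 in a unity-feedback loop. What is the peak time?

T_p = 1.02 s

The closed-loop denominator s² + 9.7s + 33.04 gives ω_n = √33.04 = 5.748 and ζ = 9.7/(2ω_n) = 0.8438.
Damped frequency ω_d = ω_n√(1−ζ²) = 3.085 rad/s, so peak time T_p = π/ω_d = 1.02 s.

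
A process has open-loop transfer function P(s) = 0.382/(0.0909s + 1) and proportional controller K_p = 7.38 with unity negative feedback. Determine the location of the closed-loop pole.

s = -42.01

Closed loop: T(s) = K_p·P/(1+K_p·P) = 2.819/(0.0909s + 1 + 2.819), with pole at s = −(1 + 2.819)/0.0909 = −42.01.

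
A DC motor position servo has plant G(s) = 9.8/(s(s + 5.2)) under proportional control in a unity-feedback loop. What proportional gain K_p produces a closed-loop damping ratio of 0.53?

Closed-loop characteristic equation: s² + 5.2s + K_p·9.8 = 0.
So ω_n = √(9.8K_p) and 2ζω_n = 5.2, giving ζ = 5.2/(2√(9.8K_p)).
Setting ζ = 0.53: √(9.8K_p) = 5.2/(2·0.53) = 4.906, so K_p = 24.07/9.8 = 2.46.

K_p = 2.46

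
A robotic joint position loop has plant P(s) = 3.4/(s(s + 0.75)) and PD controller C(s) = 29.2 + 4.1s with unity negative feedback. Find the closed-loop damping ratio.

ζ = 0.737

Forward path: (29.2 + 4.1s)·3.4/(s(s+0.75)). The closed-loop characteristic equation is s² + (0.75 + 3.4·4.1)s + 3.4·29.2 = 0.
That is s² + 14.69s + 99.28 = 0, so ω_n = 9.964 rad/s and ζ = 14.69/(2·9.964) = 0.7372.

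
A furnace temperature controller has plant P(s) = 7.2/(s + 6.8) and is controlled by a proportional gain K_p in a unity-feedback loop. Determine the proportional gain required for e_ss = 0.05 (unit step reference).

K_p = 17.9

The loop is type 0, so e_ss(step) = 1/(1 + K_pos) with K_pos = K_p·P(0).
P(0) = 1.059. Require 1/(1 + K_p·1.059) = 0.05, so 1 + 1.059·K_p = 20.
K_p = (20 − 1)/1.059 = 17.9.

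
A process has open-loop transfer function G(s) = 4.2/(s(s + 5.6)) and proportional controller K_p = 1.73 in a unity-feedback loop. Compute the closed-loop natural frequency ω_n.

ω_n = 2.7 rad/s

1 + K_p·G(s) = 0 gives s² + 5.6s + 7.266 = 0.
Matching s² + 2ζω_n s + ω_n²: ω_n = √7.266 = 2.696 rad/s and 2ζω_n = 5.6, so ζ = 5.6/(2·2.696) = 1.04.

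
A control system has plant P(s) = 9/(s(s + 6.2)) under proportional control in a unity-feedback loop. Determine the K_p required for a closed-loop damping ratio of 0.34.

Closed-loop characteristic equation: s² + 6.2s + K_p·9 = 0.
So ω_n = √(9K_p) and 2ζω_n = 6.2, giving ζ = 6.2/(2√(9K_p)).
Setting ζ = 0.34: √(9K_p) = 6.2/(2·0.34) = 9.118, so K_p = 83.13/9 = 9.24.

K_p = 9.24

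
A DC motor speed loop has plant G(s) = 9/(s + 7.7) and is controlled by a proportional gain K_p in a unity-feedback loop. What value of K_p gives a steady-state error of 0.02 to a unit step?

The loop is type 0, so e_ss(step) = 1/(1 + K_pos) with K_pos = K_p·G(0).
G(0) = 1.169. Require 1/(1 + K_p·1.169) = 0.02, so 1 + 1.169·K_p = 50.
K_p = (50 − 1)/1.169 = 41.9.

K_p = 41.9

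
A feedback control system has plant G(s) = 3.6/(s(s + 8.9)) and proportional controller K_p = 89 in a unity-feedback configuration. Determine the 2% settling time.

From 1 + K_pG(s) = 0: s² + 8.9s + 320.4 = 0 ⇒ ω_n = 17.9, ζ = 0.2486.
2% settling time T_s ≈ 4/(ζω_n) = 4/4.45 = 0.899 s.

T_s ≈ 0.899 s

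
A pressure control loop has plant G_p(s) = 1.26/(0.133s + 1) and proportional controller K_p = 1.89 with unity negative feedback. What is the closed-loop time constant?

τ = 0.0393 s

Closed loop: T(s) = K_p·G_p/(1+K_p·G_p) = 2.381/(0.133s + 1 + 2.381), with pole at s = −(1 + 2.381)/0.133 = −25.42.
Closed-loop time constant τ = 1/25.42 = 0.0393 s.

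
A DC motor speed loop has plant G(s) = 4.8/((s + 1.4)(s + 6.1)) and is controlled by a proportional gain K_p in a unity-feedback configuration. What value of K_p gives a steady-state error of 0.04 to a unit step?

The loop is type 0, so e_ss(step) = 1/(1 + K_pos) with K_pos = K_p·G(0).
G(0) = 0.5621. Require 1/(1 + K_p·0.5621) = 0.04, so 1 + 0.5621·K_p = 25.
K_p = (25 − 1)/0.5621 = 42.7.

K_p = 42.7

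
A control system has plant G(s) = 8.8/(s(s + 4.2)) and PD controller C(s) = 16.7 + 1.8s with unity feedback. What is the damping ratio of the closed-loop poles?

Forward path: (16.7 + 1.8s)·8.8/(s(s+4.2)). The closed-loop characteristic equation is s² + (4.2 + 8.8·1.8)s + 8.8·16.7 = 0.
That is s² + 20.04s + 147 = 0, so ω_n = 12.12 rad/s and ζ = 20.04/(2·12.12) = 0.8265.

ζ = 0.827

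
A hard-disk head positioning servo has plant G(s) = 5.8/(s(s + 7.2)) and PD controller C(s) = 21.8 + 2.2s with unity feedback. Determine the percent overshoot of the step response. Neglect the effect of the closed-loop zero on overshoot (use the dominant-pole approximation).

Forward path: (21.8 + 2.2s)·5.8/(s(s+7.2)). The closed-loop characteristic equation is s² + (7.2 + 5.8·2.2)s + 5.8·21.8 = 0.
That is s² + 19.96s + 126.4 = 0, so ω_n = 11.24 rad/s and ζ = 19.96/(2·11.24) = 0.8875.
%OS = 100·exp(−πζ/√(1−ζ²)) = 0.235%.

0.235%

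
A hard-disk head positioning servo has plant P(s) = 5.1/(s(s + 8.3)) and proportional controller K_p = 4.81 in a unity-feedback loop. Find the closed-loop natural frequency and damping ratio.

1 + K_p·P(s) = 0 gives s² + 8.3s + 24.53 = 0.
So ω_n² = 24.53 ⇒ ω_n = 4.953 rad/s, and ζ = 8.3/(2ω_n) = 0.838.

ω_n = 4.95 rad/s, ζ = 0.838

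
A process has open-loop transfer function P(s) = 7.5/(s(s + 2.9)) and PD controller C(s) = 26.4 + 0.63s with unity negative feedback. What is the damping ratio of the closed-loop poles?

ζ = 0.271

Forward path: (26.4 + 0.63s)·7.5/(s(s+2.9)). The closed-loop characteristic equation is s² + (2.9 + 7.5·0.63)s + 7.5·26.4 = 0.
That is s² + 7.625s + 198 = 0, so ω_n = 14.07 rad/s and ζ = 7.625/(2·14.07) = 0.2709.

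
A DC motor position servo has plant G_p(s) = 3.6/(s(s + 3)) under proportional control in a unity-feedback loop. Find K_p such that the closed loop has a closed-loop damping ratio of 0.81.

Closed-loop characteristic equation: s² + 3s + K_p·3.6 = 0.
So ω_n = √(3.6K_p) and 2ζω_n = 3, giving ζ = 3/(2√(3.6K_p)).
Setting ζ = 0.81: √(3.6K_p) = 3/(2·0.81) = 1.852, so K_p = 3.429/3.6 = 0.953.

K_p = 0.953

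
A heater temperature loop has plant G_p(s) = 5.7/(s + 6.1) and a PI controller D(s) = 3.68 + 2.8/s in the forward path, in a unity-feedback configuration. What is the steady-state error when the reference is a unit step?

The open loop D(s)G_p(s) has a pole at the origin (type 1), so the static position error constant is infinite and e_ss = 1/(1+∞) = 0.

0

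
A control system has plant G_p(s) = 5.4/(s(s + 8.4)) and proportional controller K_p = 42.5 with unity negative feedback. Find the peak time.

T_p = 0.216 s

From 1 + K_pG_p(s) = 0: s² + 8.4s + 229.5 = 0 ⇒ ω_n = 15.15, ζ = 0.2772.
Damped frequency ω_d = ω_n√(1−ζ²) = 14.56 rad/s, so peak time T_p = π/ω_d = 0.216 s.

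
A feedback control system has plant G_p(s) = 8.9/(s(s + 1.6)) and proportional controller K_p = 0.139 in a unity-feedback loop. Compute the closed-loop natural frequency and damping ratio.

ω_n = 1.11 rad/s, ζ = 0.719

The closed-loop denominator is s(s+1.6) + 0.139·8.9 = s² + 1.6s + 1.237.
Matching s² + 2ζω_n s + ω_n²: ω_n = √1.237 = 1.112 rad/s and 2ζω_n = 1.6, so ζ = 1.6/(2·1.112) = 0.719.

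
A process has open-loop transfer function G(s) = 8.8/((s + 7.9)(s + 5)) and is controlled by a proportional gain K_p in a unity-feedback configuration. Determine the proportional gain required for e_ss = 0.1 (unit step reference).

Steady-state error for a unit step on this type-0 loop is 1/(1 + K_p·G(0)).
G(0) = 0.2228. Require 1/(1 + K_p·0.2228) = 0.1, so 1 + 0.2228·K_p = 10.
K_p = (10 − 1)/0.2228 = 40.4.

K_p = 40.4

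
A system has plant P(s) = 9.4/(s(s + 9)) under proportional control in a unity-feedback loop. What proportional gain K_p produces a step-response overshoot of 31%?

K_p = 17.7

From %OS = 100·exp(−πζ/√(1−ζ²)) = 31%, ζ = −ln(0.31)/√(π²+ln²(0.31)) = 0.3493.
Characteristic equation s² + 9s + 9.4K_p = 0 gives ζ = 9/(2√(9.4K_p)).
Setting ζ = 0.3493: √(9.4K_p) = 9/(2·0.3493) = 12.88, so K_p = 166/9.4 = 17.7.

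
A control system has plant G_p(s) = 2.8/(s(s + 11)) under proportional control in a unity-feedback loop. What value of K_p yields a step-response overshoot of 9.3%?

From %OS = 100·exp(−πζ/√(1−ζ²)) = 9.3%, ζ = −ln(0.093)/√(π²+ln²(0.093)) = 0.6031.
Characteristic equation s² + 11s + 2.8K_p = 0 gives ζ = 11/(2√(2.8K_p)).
Setting ζ = 0.6031: √(2.8K_p) = 11/(2·0.6031) = 9.12, so K_p = 83.17/2.8 = 29.7.

K_p = 29.7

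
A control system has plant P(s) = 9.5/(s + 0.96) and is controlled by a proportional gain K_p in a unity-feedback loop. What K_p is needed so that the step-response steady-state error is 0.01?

For a type-0 loop with proportional control, e_ss = 1/(1 + K_p·P(0)).
P(0) = 9.896. Require 1/(1 + K_p·9.896) = 0.01, so 1 + 9.896·K_p = 100.
K_p = (100 − 1)/9.896 = 10.

K_p = 10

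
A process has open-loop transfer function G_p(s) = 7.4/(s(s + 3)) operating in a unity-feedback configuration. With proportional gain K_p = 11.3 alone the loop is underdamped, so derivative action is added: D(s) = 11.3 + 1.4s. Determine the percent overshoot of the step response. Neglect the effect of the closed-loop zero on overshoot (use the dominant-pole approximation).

Forward path: (11.3 + 1.4s)·7.4/(s(s+3)). The closed-loop characteristic equation is s² + (3 + 7.4·1.4)s + 7.4·11.3 = 0.
That is s² + 13.36s + 83.62 = 0, so ω_n = 9.144 rad/s and ζ = 13.36/(2·9.144) = 0.7305.
%OS = 100·exp(−πζ/√(1−ζ²)) = 3.47%.

3.47%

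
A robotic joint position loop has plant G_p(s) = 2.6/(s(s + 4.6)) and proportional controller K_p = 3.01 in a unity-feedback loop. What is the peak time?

T_p = 1.97 s

From 1 + K_pG_p(s) = 0: s² + 4.6s + 7.826 = 0 ⇒ ω_n = 2.797, ζ = 0.8222.
Damped frequency ω_d = ω_n√(1−ζ²) = 1.592 rad/s, so peak time T_p = π/ω_d = 1.97 s.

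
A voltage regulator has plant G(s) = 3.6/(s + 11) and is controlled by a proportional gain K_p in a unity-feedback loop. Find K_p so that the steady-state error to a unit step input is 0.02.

K_p = 150

The loop is type 0, so e_ss(step) = 1/(1 + K_pos) with K_pos = K_p·G(0).
G(0) = 0.3273. Require 1/(1 + K_p·0.3273) = 0.02, so 1 + 0.3273·K_p = 50.
K_p = (50 − 1)/0.3273 = 150.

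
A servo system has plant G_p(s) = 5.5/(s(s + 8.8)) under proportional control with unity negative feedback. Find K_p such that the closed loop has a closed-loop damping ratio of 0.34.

K_p = 30.4

Closed-loop characteristic equation: s² + 8.8s + K_p·5.5 = 0.
So ω_n = √(5.5K_p) and 2ζω_n = 8.8, giving ζ = 8.8/(2√(5.5K_p)).
Setting ζ = 0.34: √(5.5K_p) = 8.8/(2·0.34) = 12.94, so K_p = 167.5/5.5 = 30.4.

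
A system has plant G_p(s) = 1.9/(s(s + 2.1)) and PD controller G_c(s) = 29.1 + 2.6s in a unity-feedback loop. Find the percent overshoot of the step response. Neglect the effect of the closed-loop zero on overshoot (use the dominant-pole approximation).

18.5%

Forward path: (29.1 + 2.6s)·1.9/(s(s+2.1)). The closed-loop characteristic equation is s² + (2.1 + 1.9·2.6)s + 1.9·29.1 = 0.
That is s² + 7.04s + 55.29 = 0, so ω_n = 7.436 rad/s and ζ = 7.04/(2·7.436) = 0.4734.
%OS = 100·exp(−πζ/√(1−ζ²)) = 18.5%.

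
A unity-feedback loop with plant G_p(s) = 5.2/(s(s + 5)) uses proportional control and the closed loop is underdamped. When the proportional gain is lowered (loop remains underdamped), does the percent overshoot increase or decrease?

decrease

ζ = 5/(2√(5.2K_p)) rises as K_p falls; higher damping means less overshoot.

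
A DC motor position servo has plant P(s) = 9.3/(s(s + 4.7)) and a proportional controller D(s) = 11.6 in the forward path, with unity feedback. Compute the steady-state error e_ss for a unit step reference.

The open loop D(s)P(s) has a pole at the origin (type 1), so the static position error constant is infinite and e_ss = 1/(1+∞) = 0.

0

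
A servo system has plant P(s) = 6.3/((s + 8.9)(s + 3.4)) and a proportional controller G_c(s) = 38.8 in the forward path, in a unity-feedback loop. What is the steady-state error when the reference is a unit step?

0.11

The loop is type 0. Static position error constant K_pos = G_c(0)·P(0) = 38.8·0.2082 = 8.078.
Steady-state error to a unit step: e_ss = 1/(1+K_pos) = 1/9.078 = 0.11.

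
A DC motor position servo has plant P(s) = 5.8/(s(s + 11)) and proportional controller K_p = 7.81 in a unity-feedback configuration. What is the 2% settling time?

T_s ≈ 0.727 s

From 1 + K_pP(s) = 0: s² + 11s + 45.3 = 0 ⇒ ω_n = 6.73, ζ = 0.8172.
2% settling time T_s ≈ 4/(ζω_n) = 4/5.5 = 0.727 s.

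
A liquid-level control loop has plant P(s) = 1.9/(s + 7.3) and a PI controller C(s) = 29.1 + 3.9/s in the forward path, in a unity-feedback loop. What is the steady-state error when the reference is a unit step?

0

The open loop C(s)P(s) has a pole at the origin (type 1), so the static position error constant is infinite and e_ss = 1/(1+∞) = 0.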